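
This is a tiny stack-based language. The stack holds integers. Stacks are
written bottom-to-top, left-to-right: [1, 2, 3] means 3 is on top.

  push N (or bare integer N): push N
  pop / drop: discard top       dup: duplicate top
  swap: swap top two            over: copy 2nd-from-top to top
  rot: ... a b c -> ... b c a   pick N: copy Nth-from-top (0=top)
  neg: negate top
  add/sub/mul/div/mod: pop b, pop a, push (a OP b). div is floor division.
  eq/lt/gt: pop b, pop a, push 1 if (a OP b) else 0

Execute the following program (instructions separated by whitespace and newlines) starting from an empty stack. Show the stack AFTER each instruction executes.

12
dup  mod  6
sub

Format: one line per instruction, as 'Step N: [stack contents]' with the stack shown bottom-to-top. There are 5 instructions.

Step 1: [12]
Step 2: [12, 12]
Step 3: [0]
Step 4: [0, 6]
Step 5: [-6]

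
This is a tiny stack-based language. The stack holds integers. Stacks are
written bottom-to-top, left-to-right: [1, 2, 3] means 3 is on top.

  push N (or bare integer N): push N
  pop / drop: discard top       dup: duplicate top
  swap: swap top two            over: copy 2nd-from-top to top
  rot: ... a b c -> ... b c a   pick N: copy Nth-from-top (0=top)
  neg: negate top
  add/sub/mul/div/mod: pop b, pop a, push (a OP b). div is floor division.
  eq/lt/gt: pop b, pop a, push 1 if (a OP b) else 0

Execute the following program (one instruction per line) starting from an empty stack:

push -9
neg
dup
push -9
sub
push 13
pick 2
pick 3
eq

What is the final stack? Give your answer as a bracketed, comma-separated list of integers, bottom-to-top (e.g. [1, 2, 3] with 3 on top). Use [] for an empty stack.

Answer: [9, 18, 13, 1]

Derivation:
After 'push -9': [-9]
After 'neg': [9]
After 'dup': [9, 9]
After 'push -9': [9, 9, -9]
After 'sub': [9, 18]
After 'push 13': [9, 18, 13]
After 'pick 2': [9, 18, 13, 9]
After 'pick 3': [9, 18, 13, 9, 9]
After 'eq': [9, 18, 13, 1]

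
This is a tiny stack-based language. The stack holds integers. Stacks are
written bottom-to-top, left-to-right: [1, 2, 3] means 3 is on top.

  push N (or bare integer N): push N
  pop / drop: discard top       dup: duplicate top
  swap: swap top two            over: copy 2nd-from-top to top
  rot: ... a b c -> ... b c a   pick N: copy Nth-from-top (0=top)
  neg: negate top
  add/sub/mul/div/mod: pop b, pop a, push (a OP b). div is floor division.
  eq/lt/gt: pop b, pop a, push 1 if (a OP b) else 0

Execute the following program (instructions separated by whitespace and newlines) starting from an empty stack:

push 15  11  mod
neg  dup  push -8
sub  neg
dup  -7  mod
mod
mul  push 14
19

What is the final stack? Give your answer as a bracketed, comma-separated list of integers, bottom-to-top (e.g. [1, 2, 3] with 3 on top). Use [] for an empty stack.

Answer: [0, 14, 19]

Derivation:
After 'push 15': [15]
After 'push 11': [15, 11]
After 'mod': [4]
After 'neg': [-4]
After 'dup': [-4, -4]
After 'push -8': [-4, -4, -8]
After 'sub': [-4, 4]
After 'neg': [-4, -4]
After 'dup': [-4, -4, -4]
After 'push -7': [-4, -4, -4, -7]
After 'mod': [-4, -4, -4]
After 'mod': [-4, 0]
After 'mul': [0]
After 'push 14': [0, 14]
After 'push 19': [0, 14, 19]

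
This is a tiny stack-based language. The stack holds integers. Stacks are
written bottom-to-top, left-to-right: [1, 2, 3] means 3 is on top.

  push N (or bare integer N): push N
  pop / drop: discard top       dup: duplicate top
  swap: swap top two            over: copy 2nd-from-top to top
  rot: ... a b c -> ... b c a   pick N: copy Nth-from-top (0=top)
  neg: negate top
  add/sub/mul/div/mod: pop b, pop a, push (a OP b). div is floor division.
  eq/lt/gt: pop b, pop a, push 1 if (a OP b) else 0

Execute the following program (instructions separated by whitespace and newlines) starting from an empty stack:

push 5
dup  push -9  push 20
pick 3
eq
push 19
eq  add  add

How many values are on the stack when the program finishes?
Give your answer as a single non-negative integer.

After 'push 5': stack = [5] (depth 1)
After 'dup': stack = [5, 5] (depth 2)
After 'push -9': stack = [5, 5, -9] (depth 3)
After 'push 20': stack = [5, 5, -9, 20] (depth 4)
After 'pick 3': stack = [5, 5, -9, 20, 5] (depth 5)
After 'eq': stack = [5, 5, -9, 0] (depth 4)
After 'push 19': stack = [5, 5, -9, 0, 19] (depth 5)
After 'eq': stack = [5, 5, -9, 0] (depth 4)
After 'add': stack = [5, 5, -9] (depth 3)
After 'add': stack = [5, -4] (depth 2)

Answer: 2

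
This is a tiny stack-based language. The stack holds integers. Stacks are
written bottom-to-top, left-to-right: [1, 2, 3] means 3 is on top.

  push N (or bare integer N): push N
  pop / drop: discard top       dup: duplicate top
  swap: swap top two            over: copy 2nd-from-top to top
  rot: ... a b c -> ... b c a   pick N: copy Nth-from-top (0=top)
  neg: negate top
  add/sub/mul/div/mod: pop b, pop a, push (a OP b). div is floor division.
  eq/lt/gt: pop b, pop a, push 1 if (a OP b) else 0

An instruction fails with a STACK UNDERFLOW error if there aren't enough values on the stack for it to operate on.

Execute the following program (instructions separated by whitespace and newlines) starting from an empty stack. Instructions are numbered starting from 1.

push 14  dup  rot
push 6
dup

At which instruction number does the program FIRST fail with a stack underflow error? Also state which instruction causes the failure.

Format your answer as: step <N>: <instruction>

Step 1 ('push 14'): stack = [14], depth = 1
Step 2 ('dup'): stack = [14, 14], depth = 2
Step 3 ('rot'): needs 3 value(s) but depth is 2 — STACK UNDERFLOW

Answer: step 3: rot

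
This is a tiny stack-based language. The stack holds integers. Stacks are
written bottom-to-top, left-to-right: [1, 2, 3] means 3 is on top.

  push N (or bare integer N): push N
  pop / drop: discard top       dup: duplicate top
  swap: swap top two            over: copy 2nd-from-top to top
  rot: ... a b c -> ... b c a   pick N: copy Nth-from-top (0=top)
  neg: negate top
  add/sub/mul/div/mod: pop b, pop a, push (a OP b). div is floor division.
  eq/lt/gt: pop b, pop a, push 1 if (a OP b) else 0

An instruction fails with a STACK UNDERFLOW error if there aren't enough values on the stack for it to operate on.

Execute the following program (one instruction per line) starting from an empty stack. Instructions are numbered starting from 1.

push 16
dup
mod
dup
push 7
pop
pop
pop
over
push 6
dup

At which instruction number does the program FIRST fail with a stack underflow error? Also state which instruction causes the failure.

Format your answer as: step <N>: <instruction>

Step 1 ('push 16'): stack = [16], depth = 1
Step 2 ('dup'): stack = [16, 16], depth = 2
Step 3 ('mod'): stack = [0], depth = 1
Step 4 ('dup'): stack = [0, 0], depth = 2
Step 5 ('push 7'): stack = [0, 0, 7], depth = 3
Step 6 ('pop'): stack = [0, 0], depth = 2
Step 7 ('pop'): stack = [0], depth = 1
Step 8 ('pop'): stack = [], depth = 0
Step 9 ('over'): needs 2 value(s) but depth is 0 — STACK UNDERFLOW

Answer: step 9: over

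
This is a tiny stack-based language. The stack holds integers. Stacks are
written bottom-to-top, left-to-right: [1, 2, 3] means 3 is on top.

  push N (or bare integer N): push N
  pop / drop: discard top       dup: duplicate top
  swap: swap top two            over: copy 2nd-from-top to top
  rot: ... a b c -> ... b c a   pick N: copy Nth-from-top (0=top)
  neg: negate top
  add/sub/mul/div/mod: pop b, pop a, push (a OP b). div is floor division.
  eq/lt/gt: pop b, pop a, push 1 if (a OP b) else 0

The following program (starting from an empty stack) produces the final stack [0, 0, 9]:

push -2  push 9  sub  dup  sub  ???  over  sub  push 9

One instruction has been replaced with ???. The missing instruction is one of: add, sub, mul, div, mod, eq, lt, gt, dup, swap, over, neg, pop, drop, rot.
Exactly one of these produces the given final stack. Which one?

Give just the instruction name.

Stack before ???: [0]
Stack after ???:  [0, 0]
The instruction that transforms [0] -> [0, 0] is: dup

Answer: dup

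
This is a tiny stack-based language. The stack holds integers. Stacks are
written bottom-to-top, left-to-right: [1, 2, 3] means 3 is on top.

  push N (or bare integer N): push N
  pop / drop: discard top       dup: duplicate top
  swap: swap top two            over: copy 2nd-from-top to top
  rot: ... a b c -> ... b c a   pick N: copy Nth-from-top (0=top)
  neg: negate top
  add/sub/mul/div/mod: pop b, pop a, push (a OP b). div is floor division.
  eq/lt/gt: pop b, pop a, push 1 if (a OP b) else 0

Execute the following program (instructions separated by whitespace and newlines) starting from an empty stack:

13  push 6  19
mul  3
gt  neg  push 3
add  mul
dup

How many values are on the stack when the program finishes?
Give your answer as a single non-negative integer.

After 'push 13': stack = [13] (depth 1)
After 'push 6': stack = [13, 6] (depth 2)
After 'push 19': stack = [13, 6, 19] (depth 3)
After 'mul': stack = [13, 114] (depth 2)
After 'push 3': stack = [13, 114, 3] (depth 3)
After 'gt': stack = [13, 1] (depth 2)
After 'neg': stack = [13, -1] (depth 2)
After 'push 3': stack = [13, -1, 3] (depth 3)
After 'add': stack = [13, 2] (depth 2)
After 'mul': stack = [26] (depth 1)
After 'dup': stack = [26, 26] (depth 2)

Answer: 2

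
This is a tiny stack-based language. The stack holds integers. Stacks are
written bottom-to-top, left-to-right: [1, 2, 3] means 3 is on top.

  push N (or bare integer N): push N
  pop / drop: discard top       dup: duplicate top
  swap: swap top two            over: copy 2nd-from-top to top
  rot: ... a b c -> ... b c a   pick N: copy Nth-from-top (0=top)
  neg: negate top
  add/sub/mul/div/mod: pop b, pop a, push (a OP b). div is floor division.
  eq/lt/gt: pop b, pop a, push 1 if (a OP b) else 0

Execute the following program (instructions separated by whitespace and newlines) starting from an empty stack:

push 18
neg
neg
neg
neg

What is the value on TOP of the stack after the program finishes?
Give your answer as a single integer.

Answer: 18

Derivation:
After 'push 18': [18]
After 'neg': [-18]
After 'neg': [18]
After 'neg': [-18]
After 'neg': [18]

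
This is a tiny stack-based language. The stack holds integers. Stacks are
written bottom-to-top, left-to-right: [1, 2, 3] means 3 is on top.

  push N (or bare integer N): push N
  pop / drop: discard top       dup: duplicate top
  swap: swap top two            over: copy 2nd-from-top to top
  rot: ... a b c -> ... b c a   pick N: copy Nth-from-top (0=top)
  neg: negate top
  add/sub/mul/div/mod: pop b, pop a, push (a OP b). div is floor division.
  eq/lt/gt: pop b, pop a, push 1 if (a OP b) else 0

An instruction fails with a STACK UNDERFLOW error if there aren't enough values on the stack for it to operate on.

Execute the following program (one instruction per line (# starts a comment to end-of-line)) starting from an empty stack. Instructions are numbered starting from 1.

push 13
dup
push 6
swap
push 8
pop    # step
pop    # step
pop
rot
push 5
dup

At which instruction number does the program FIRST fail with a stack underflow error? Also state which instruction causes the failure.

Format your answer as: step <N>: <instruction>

Step 1 ('push 13'): stack = [13], depth = 1
Step 2 ('dup'): stack = [13, 13], depth = 2
Step 3 ('push 6'): stack = [13, 13, 6], depth = 3
Step 4 ('swap'): stack = [13, 6, 13], depth = 3
Step 5 ('push 8'): stack = [13, 6, 13, 8], depth = 4
Step 6 ('pop'): stack = [13, 6, 13], depth = 3
Step 7 ('pop'): stack = [13, 6], depth = 2
Step 8 ('pop'): stack = [13], depth = 1
Step 9 ('rot'): needs 3 value(s) but depth is 1 — STACK UNDERFLOW

Answer: step 9: rot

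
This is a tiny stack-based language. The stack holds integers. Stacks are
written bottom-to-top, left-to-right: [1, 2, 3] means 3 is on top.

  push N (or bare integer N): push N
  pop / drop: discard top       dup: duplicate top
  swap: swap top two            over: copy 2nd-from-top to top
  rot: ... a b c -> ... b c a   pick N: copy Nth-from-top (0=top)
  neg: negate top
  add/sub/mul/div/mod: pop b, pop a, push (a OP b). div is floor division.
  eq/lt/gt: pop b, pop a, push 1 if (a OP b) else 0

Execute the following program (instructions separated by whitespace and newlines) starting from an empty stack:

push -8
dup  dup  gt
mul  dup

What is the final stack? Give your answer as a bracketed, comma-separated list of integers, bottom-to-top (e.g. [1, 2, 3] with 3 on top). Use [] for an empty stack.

After 'push -8': [-8]
After 'dup': [-8, -8]
After 'dup': [-8, -8, -8]
After 'gt': [-8, 0]
After 'mul': [0]
After 'dup': [0, 0]

Answer: [0, 0]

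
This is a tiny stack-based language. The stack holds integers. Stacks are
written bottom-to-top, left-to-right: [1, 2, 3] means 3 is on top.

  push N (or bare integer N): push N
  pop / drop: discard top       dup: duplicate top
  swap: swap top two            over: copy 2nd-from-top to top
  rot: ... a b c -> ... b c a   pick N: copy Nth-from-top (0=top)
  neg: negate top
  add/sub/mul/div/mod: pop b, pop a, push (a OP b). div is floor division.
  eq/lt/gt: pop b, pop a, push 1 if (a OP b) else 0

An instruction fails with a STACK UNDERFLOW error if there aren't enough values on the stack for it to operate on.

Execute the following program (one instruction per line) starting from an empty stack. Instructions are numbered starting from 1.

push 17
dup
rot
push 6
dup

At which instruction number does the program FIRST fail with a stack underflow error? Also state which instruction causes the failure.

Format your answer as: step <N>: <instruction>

Step 1 ('push 17'): stack = [17], depth = 1
Step 2 ('dup'): stack = [17, 17], depth = 2
Step 3 ('rot'): needs 3 value(s) but depth is 2 — STACK UNDERFLOW

Answer: step 3: rot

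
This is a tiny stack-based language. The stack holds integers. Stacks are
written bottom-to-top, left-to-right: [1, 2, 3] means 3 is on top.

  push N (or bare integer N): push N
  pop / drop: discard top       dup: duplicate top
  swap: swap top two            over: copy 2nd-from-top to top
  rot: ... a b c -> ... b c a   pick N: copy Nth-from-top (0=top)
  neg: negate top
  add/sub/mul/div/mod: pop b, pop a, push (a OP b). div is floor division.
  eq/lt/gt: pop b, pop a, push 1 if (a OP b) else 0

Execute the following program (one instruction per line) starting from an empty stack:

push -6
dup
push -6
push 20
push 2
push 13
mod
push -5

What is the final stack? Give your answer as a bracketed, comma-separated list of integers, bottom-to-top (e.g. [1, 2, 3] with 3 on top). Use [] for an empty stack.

Answer: [-6, -6, -6, 20, 2, -5]

Derivation:
After 'push -6': [-6]
After 'dup': [-6, -6]
After 'push -6': [-6, -6, -6]
After 'push 20': [-6, -6, -6, 20]
After 'push 2': [-6, -6, -6, 20, 2]
After 'push 13': [-6, -6, -6, 20, 2, 13]
After 'mod': [-6, -6, -6, 20, 2]
After 'push -5': [-6, -6, -6, 20, 2, -5]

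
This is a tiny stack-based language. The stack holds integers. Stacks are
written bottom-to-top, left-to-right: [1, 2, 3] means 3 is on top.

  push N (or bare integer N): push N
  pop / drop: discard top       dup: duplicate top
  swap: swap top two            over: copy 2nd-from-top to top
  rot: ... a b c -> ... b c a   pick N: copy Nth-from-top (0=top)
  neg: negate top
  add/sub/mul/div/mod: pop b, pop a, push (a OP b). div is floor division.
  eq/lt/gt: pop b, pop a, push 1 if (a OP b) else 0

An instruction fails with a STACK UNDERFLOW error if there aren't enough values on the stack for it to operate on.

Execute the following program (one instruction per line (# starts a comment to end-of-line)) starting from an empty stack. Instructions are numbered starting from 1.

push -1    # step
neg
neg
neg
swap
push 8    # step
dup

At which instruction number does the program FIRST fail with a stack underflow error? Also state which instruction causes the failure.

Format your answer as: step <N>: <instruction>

Step 1 ('push -1'): stack = [-1], depth = 1
Step 2 ('neg'): stack = [1], depth = 1
Step 3 ('neg'): stack = [-1], depth = 1
Step 4 ('neg'): stack = [1], depth = 1
Step 5 ('swap'): needs 2 value(s) but depth is 1 — STACK UNDERFLOW

Answer: step 5: swap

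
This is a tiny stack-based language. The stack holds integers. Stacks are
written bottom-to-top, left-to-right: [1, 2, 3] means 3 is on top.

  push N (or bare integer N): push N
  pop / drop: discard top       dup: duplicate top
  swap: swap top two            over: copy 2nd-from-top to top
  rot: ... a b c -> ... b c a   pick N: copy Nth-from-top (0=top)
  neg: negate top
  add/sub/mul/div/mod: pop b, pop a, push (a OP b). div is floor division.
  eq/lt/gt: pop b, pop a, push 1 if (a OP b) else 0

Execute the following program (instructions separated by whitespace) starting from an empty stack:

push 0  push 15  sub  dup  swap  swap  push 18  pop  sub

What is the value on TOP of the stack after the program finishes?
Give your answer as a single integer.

Answer: 0

Derivation:
After 'push 0': [0]
After 'push 15': [0, 15]
After 'sub': [-15]
After 'dup': [-15, -15]
After 'swap': [-15, -15]
After 'swap': [-15, -15]
After 'push 18': [-15, -15, 18]
After 'pop': [-15, -15]
After 'sub': [0]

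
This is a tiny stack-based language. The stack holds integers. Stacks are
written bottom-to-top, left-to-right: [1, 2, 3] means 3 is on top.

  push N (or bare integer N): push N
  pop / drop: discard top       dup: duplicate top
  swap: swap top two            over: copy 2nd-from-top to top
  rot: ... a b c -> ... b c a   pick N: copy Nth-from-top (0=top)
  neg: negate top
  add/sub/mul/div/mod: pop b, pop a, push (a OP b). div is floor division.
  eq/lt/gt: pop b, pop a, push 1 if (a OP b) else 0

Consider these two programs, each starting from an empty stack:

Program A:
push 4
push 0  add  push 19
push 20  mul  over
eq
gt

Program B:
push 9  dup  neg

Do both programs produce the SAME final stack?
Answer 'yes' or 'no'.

Answer: no

Derivation:
Program A trace:
  After 'push 4': [4]
  After 'push 0': [4, 0]
  After 'add': [4]
  After 'push 19': [4, 19]
  After 'push 20': [4, 19, 20]
  After 'mul': [4, 380]
  After 'over': [4, 380, 4]
  After 'eq': [4, 0]
  After 'gt': [1]
Program A final stack: [1]

Program B trace:
  After 'push 9': [9]
  After 'dup': [9, 9]
  After 'neg': [9, -9]
Program B final stack: [9, -9]
Same: no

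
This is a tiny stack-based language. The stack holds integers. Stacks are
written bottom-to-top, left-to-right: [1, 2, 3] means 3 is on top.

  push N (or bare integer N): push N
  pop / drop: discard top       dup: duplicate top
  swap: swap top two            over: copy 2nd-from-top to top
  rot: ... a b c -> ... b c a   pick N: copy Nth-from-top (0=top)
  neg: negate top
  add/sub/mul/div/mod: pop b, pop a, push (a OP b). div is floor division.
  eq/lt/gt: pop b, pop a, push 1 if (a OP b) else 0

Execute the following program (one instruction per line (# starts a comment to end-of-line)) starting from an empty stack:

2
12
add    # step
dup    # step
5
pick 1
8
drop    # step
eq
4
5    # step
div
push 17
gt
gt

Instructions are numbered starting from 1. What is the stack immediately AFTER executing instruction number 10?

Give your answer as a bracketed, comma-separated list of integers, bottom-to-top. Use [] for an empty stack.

Answer: [14, 14, 0, 4]

Derivation:
Step 1 ('2'): [2]
Step 2 ('12'): [2, 12]
Step 3 ('add'): [14]
Step 4 ('dup'): [14, 14]
Step 5 ('5'): [14, 14, 5]
Step 6 ('pick 1'): [14, 14, 5, 14]
Step 7 ('8'): [14, 14, 5, 14, 8]
Step 8 ('drop'): [14, 14, 5, 14]
Step 9 ('eq'): [14, 14, 0]
Step 10 ('4'): [14, 14, 0, 4]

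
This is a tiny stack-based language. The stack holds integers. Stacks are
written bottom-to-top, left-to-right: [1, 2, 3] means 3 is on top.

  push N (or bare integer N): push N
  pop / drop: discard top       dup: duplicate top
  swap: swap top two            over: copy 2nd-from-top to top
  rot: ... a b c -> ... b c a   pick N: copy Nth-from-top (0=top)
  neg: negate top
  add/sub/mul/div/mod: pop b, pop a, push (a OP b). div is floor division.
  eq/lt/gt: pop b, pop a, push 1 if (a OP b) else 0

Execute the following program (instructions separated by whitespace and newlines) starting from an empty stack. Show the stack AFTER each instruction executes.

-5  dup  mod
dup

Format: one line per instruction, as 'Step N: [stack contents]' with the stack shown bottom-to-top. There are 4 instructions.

Step 1: [-5]
Step 2: [-5, -5]
Step 3: [0]
Step 4: [0, 0]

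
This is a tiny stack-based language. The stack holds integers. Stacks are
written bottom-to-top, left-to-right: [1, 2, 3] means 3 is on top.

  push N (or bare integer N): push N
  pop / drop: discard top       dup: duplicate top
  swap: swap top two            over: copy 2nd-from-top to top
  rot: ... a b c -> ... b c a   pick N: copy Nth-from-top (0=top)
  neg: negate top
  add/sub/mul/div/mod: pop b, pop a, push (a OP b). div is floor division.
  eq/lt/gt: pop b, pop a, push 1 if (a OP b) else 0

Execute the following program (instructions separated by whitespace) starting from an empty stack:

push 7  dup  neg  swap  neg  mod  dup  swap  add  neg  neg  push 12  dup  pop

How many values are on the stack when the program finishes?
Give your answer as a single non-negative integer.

After 'push 7': stack = [7] (depth 1)
After 'dup': stack = [7, 7] (depth 2)
After 'neg': stack = [7, -7] (depth 2)
After 'swap': stack = [-7, 7] (depth 2)
After 'neg': stack = [-7, -7] (depth 2)
After 'mod': stack = [0] (depth 1)
After 'dup': stack = [0, 0] (depth 2)
After 'swap': stack = [0, 0] (depth 2)
After 'add': stack = [0] (depth 1)
After 'neg': stack = [0] (depth 1)
After 'neg': stack = [0] (depth 1)
After 'push 12': stack = [0, 12] (depth 2)
After 'dup': stack = [0, 12, 12] (depth 3)
After 'pop': stack = [0, 12] (depth 2)

Answer: 2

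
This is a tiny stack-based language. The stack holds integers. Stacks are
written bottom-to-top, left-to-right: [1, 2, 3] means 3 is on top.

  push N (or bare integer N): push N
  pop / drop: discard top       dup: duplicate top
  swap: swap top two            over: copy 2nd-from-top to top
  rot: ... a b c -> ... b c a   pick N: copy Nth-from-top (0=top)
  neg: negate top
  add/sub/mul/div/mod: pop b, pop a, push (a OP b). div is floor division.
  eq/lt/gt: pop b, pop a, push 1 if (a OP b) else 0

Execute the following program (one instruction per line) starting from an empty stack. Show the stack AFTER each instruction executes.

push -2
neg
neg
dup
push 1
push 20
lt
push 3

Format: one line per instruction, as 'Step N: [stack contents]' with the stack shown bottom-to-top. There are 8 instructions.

Step 1: [-2]
Step 2: [2]
Step 3: [-2]
Step 4: [-2, -2]
Step 5: [-2, -2, 1]
Step 6: [-2, -2, 1, 20]
Step 7: [-2, -2, 1]
Step 8: [-2, -2, 1, 3]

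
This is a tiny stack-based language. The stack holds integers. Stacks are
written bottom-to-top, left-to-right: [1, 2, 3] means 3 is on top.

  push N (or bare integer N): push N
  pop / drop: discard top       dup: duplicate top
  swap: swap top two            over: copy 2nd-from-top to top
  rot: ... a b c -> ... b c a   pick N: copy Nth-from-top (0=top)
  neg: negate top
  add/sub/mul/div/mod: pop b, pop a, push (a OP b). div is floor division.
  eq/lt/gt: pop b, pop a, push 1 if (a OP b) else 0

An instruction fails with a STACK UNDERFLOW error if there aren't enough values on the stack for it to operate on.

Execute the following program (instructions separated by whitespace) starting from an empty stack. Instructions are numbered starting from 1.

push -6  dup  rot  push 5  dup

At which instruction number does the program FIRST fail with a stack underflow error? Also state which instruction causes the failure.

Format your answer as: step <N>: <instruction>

Step 1 ('push -6'): stack = [-6], depth = 1
Step 2 ('dup'): stack = [-6, -6], depth = 2
Step 3 ('rot'): needs 3 value(s) but depth is 2 — STACK UNDERFLOW

Answer: step 3: rot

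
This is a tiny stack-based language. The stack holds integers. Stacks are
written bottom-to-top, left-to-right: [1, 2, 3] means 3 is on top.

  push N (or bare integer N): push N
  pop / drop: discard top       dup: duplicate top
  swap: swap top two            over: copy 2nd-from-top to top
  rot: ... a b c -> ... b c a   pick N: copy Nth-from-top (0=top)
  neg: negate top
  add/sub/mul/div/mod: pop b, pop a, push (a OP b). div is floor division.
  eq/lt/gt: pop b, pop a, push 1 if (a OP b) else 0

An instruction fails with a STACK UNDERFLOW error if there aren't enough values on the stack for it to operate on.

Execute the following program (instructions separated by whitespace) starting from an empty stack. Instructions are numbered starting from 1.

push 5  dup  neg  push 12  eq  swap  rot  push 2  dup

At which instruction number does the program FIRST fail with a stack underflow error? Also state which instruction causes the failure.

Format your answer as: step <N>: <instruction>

Answer: step 7: rot

Derivation:
Step 1 ('push 5'): stack = [5], depth = 1
Step 2 ('dup'): stack = [5, 5], depth = 2
Step 3 ('neg'): stack = [5, -5], depth = 2
Step 4 ('push 12'): stack = [5, -5, 12], depth = 3
Step 5 ('eq'): stack = [5, 0], depth = 2
Step 6 ('swap'): stack = [0, 5], depth = 2
Step 7 ('rot'): needs 3 value(s) but depth is 2 — STACK UNDERFLOW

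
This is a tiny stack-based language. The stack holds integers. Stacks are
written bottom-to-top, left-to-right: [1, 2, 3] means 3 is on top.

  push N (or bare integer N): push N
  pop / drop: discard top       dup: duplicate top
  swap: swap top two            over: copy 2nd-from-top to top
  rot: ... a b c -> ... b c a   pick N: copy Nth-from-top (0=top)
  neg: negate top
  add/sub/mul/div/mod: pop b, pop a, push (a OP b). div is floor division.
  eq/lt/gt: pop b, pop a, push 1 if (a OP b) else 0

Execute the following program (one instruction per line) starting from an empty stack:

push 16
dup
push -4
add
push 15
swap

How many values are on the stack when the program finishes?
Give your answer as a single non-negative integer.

After 'push 16': stack = [16] (depth 1)
After 'dup': stack = [16, 16] (depth 2)
After 'push -4': stack = [16, 16, -4] (depth 3)
After 'add': stack = [16, 12] (depth 2)
After 'push 15': stack = [16, 12, 15] (depth 3)
After 'swap': stack = [16, 15, 12] (depth 3)

Answer: 3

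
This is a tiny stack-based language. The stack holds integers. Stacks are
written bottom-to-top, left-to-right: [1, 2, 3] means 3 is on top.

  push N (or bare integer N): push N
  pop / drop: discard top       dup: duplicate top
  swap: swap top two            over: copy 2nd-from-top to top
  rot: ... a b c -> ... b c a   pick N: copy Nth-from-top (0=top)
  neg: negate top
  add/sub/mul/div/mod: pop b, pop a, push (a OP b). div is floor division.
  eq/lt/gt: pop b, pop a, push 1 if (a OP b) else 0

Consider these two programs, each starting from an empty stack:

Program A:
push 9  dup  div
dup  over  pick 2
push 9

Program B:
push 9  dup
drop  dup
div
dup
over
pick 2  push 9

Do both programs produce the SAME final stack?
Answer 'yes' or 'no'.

Answer: yes

Derivation:
Program A trace:
  After 'push 9': [9]
  After 'dup': [9, 9]
  After 'div': [1]
  After 'dup': [1, 1]
  After 'over': [1, 1, 1]
  After 'pick 2': [1, 1, 1, 1]
  After 'push 9': [1, 1, 1, 1, 9]
Program A final stack: [1, 1, 1, 1, 9]

Program B trace:
  After 'push 9': [9]
  After 'dup': [9, 9]
  After 'drop': [9]
  After 'dup': [9, 9]
  After 'div': [1]
  After 'dup': [1, 1]
  After 'over': [1, 1, 1]
  After 'pick 2': [1, 1, 1, 1]
  After 'push 9': [1, 1, 1, 1, 9]
Program B final stack: [1, 1, 1, 1, 9]
Same: yes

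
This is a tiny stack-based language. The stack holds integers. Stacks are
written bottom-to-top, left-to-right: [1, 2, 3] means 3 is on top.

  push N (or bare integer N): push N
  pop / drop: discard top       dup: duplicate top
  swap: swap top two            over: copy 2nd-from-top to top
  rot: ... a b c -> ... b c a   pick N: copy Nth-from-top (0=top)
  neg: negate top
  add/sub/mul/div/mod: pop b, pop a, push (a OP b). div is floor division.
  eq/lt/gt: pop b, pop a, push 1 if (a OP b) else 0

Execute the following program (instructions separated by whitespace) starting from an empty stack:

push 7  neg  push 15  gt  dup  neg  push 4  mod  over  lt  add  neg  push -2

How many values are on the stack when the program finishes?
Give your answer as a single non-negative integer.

Answer: 2

Derivation:
After 'push 7': stack = [7] (depth 1)
After 'neg': stack = [-7] (depth 1)
After 'push 15': stack = [-7, 15] (depth 2)
After 'gt': stack = [0] (depth 1)
After 'dup': stack = [0, 0] (depth 2)
After 'neg': stack = [0, 0] (depth 2)
After 'push 4': stack = [0, 0, 4] (depth 3)
After 'mod': stack = [0, 0] (depth 2)
After 'over': stack = [0, 0, 0] (depth 3)
After 'lt': stack = [0, 0] (depth 2)
After 'add': stack = [0] (depth 1)
After 'neg': stack = [0] (depth 1)
After 'push -2': stack = [0, -2] (depth 2)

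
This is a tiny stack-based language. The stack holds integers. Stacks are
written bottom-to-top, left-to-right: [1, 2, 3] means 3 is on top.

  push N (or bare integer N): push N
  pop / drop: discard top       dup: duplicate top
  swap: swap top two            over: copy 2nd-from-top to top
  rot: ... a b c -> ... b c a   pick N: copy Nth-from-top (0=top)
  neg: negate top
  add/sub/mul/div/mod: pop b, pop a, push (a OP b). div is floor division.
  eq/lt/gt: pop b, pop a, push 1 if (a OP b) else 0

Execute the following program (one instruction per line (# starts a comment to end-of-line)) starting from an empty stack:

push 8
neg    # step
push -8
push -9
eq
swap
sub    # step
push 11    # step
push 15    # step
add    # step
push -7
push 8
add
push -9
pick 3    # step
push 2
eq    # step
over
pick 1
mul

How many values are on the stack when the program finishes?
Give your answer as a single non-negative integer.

After 'push 8': stack = [8] (depth 1)
After 'neg': stack = [-8] (depth 1)
After 'push -8': stack = [-8, -8] (depth 2)
After 'push -9': stack = [-8, -8, -9] (depth 3)
After 'eq': stack = [-8, 0] (depth 2)
After 'swap': stack = [0, -8] (depth 2)
After 'sub': stack = [8] (depth 1)
After 'push 11': stack = [8, 11] (depth 2)
After 'push 15': stack = [8, 11, 15] (depth 3)
After 'add': stack = [8, 26] (depth 2)
After 'push -7': stack = [8, 26, -7] (depth 3)
After 'push 8': stack = [8, 26, -7, 8] (depth 4)
After 'add': stack = [8, 26, 1] (depth 3)
After 'push -9': stack = [8, 26, 1, -9] (depth 4)
After 'pick 3': stack = [8, 26, 1, -9, 8] (depth 5)
After 'push 2': stack = [8, 26, 1, -9, 8, 2] (depth 6)
After 'eq': stack = [8, 26, 1, -9, 0] (depth 5)
After 'over': stack = [8, 26, 1, -9, 0, -9] (depth 6)
After 'pick 1': stack = [8, 26, 1, -9, 0, -9, 0] (depth 7)
After 'mul': stack = [8, 26, 1, -9, 0, 0] (depth 6)

Answer: 6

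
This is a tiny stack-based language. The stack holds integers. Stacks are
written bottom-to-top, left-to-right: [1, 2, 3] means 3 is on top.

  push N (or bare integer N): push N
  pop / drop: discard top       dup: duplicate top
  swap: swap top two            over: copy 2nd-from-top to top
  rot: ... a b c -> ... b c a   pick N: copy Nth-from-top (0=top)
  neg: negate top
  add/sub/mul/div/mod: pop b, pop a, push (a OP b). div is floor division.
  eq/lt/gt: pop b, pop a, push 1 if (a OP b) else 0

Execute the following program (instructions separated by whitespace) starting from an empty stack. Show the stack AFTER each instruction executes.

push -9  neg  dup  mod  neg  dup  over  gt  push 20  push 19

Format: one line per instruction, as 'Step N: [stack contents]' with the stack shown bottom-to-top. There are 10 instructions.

Step 1: [-9]
Step 2: [9]
Step 3: [9, 9]
Step 4: [0]
Step 5: [0]
Step 6: [0, 0]
Step 7: [0, 0, 0]
Step 8: [0, 0]
Step 9: [0, 0, 20]
Step 10: [0, 0, 20, 19]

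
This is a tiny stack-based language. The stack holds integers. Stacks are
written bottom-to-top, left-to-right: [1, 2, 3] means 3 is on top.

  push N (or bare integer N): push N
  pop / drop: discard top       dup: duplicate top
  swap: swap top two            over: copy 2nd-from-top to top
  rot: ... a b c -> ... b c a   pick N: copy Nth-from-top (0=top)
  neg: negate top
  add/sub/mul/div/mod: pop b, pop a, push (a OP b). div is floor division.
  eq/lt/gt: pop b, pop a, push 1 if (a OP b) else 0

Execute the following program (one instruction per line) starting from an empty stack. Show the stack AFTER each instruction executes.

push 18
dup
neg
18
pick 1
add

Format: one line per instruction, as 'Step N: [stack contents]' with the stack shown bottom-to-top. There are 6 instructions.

Step 1: [18]
Step 2: [18, 18]
Step 3: [18, -18]
Step 4: [18, -18, 18]
Step 5: [18, -18, 18, -18]
Step 6: [18, -18, 0]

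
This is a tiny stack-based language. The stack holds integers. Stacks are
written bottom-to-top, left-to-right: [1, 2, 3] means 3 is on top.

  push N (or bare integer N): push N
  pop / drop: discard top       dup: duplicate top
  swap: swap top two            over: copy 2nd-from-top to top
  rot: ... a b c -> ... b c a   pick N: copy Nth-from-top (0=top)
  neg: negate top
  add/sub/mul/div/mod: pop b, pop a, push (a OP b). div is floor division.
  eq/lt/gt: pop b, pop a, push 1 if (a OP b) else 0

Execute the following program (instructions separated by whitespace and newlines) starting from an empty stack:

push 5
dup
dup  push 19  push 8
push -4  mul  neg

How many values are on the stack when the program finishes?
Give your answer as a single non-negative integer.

After 'push 5': stack = [5] (depth 1)
After 'dup': stack = [5, 5] (depth 2)
After 'dup': stack = [5, 5, 5] (depth 3)
After 'push 19': stack = [5, 5, 5, 19] (depth 4)
After 'push 8': stack = [5, 5, 5, 19, 8] (depth 5)
After 'push -4': stack = [5, 5, 5, 19, 8, -4] (depth 6)
After 'mul': stack = [5, 5, 5, 19, -32] (depth 5)
After 'neg': stack = [5, 5, 5, 19, 32] (depth 5)

Answer: 5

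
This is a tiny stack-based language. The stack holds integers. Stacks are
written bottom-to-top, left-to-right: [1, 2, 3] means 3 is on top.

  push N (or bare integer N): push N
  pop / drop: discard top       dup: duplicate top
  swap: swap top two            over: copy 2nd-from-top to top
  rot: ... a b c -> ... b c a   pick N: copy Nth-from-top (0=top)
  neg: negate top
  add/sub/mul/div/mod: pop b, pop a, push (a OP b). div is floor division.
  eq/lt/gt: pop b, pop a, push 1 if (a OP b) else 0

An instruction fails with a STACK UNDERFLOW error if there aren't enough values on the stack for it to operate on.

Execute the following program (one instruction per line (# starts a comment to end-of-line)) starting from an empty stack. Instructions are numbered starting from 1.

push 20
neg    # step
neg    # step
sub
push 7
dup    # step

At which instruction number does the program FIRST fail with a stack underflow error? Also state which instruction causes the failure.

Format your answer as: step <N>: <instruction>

Step 1 ('push 20'): stack = [20], depth = 1
Step 2 ('neg'): stack = [-20], depth = 1
Step 3 ('neg'): stack = [20], depth = 1
Step 4 ('sub'): needs 2 value(s) but depth is 1 — STACK UNDERFLOW

Answer: step 4: sub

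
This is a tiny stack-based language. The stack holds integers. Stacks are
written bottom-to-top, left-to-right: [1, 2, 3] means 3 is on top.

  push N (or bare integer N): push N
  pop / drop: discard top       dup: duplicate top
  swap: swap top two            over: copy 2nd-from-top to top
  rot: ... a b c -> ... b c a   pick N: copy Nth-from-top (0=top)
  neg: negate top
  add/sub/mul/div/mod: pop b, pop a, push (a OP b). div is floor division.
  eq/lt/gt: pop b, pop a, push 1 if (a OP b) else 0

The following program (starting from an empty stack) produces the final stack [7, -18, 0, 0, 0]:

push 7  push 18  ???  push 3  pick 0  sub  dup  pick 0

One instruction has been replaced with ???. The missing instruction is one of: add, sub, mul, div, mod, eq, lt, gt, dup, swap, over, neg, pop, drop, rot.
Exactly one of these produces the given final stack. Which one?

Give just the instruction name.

Answer: neg

Derivation:
Stack before ???: [7, 18]
Stack after ???:  [7, -18]
The instruction that transforms [7, 18] -> [7, -18] is: neg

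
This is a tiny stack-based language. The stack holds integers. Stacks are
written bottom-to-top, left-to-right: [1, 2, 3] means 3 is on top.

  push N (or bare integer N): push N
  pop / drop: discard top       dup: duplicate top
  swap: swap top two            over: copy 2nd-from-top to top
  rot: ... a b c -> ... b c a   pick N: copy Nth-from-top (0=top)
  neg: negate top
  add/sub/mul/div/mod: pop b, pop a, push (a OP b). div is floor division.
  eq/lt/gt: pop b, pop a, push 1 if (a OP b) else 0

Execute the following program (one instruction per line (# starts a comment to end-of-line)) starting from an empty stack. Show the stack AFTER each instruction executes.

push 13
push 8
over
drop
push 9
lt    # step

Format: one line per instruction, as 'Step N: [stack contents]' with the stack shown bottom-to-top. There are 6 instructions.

Step 1: [13]
Step 2: [13, 8]
Step 3: [13, 8, 13]
Step 4: [13, 8]
Step 5: [13, 8, 9]
Step 6: [13, 1]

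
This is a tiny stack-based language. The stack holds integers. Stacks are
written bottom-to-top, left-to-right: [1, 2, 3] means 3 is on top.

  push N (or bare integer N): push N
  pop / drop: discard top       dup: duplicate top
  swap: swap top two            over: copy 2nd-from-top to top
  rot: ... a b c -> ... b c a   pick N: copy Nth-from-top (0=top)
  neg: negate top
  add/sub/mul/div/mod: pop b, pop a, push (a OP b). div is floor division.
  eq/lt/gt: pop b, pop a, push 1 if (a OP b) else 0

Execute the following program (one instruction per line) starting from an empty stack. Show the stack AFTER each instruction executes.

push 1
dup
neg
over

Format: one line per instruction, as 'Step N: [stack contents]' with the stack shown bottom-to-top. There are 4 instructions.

Step 1: [1]
Step 2: [1, 1]
Step 3: [1, -1]
Step 4: [1, -1, 1]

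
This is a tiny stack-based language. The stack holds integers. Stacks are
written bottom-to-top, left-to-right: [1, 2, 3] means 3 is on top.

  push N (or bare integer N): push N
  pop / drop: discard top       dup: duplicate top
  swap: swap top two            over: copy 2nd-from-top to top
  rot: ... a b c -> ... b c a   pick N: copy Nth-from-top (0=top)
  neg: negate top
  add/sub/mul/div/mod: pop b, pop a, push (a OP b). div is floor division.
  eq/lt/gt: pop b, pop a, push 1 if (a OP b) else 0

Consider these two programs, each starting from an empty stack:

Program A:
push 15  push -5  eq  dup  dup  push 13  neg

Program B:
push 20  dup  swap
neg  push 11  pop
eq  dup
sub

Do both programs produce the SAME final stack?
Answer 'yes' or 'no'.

Answer: no

Derivation:
Program A trace:
  After 'push 15': [15]
  After 'push -5': [15, -5]
  After 'eq': [0]
  After 'dup': [0, 0]
  After 'dup': [0, 0, 0]
  After 'push 13': [0, 0, 0, 13]
  After 'neg': [0, 0, 0, -13]
Program A final stack: [0, 0, 0, -13]

Program B trace:
  After 'push 20': [20]
  After 'dup': [20, 20]
  After 'swap': [20, 20]
  After 'neg': [20, -20]
  After 'push 11': [20, -20, 11]
  After 'pop': [20, -20]
  After 'eq': [0]
  After 'dup': [0, 0]
  After 'sub': [0]
Program B final stack: [0]
Same: no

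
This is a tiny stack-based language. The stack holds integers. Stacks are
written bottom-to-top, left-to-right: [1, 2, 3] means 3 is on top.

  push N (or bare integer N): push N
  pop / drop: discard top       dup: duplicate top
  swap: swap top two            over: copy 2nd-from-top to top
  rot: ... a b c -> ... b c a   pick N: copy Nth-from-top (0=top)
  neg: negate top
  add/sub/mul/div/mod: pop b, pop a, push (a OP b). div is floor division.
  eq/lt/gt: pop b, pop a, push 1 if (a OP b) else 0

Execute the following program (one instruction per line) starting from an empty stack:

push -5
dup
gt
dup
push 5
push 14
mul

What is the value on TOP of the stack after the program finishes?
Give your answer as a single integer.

Answer: 70

Derivation:
After 'push -5': [-5]
After 'dup': [-5, -5]
After 'gt': [0]
After 'dup': [0, 0]
After 'push 5': [0, 0, 5]
After 'push 14': [0, 0, 5, 14]
After 'mul': [0, 0, 70]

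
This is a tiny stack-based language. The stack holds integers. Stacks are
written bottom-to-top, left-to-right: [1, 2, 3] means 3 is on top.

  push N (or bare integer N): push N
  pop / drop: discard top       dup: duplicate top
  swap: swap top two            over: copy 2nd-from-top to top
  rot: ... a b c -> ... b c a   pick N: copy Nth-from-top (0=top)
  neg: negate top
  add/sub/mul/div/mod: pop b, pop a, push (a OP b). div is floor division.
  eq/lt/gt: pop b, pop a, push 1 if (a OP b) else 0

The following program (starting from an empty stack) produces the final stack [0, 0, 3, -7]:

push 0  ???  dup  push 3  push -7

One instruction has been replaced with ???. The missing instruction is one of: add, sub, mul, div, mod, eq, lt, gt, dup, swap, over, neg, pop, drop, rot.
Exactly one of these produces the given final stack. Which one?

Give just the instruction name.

Stack before ???: [0]
Stack after ???:  [0]
The instruction that transforms [0] -> [0] is: neg

Answer: neg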